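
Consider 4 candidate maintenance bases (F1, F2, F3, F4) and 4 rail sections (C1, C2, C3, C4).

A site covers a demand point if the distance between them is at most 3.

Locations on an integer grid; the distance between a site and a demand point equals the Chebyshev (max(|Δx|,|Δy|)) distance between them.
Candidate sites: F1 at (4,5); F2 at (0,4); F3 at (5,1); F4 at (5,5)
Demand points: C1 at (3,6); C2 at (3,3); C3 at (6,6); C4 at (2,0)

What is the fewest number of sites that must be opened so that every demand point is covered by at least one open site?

2

Coverage sets (demand points within 3 of each site):
  F1: {C1, C2, C3}
  F2: {C1, C2}
  F3: {C2, C4}
  F4: {C1, C2, C3}
No single site covers all 4 demand points.
But {F1, F3} covers everything, so the minimum is 2.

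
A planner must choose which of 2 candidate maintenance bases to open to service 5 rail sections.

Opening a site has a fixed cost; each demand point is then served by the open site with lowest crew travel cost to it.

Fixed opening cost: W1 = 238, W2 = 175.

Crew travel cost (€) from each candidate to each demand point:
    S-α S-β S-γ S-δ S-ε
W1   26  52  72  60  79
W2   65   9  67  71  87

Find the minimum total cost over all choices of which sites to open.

Open {W2}: assign each demand point to its cheapest open site.
  S-α→W2 65, S-β→W2 9, S-γ→W2 67, S-δ→W2 71, S-ε→W2 87
  crew travel cost 299, fixed 175 → total 474.
Compare {W1}: crew travel cost 289 + fixed 238 = 527.
Compare {W1, W2}: crew travel cost 241 + fixed 413 = 654.

474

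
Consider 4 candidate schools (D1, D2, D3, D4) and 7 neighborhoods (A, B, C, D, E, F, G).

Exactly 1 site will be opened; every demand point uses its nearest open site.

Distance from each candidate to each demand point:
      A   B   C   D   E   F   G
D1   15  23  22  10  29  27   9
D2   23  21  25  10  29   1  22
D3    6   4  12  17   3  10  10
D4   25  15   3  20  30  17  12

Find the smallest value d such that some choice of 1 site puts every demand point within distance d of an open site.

Open {D3}.
  Farthest demand point is D at distance 17 (to D3); all others are ≤ 17.
With {D1} the worst case is 29.
With {D2} the worst case is 29.
No size-1 selection achieves below 17.

17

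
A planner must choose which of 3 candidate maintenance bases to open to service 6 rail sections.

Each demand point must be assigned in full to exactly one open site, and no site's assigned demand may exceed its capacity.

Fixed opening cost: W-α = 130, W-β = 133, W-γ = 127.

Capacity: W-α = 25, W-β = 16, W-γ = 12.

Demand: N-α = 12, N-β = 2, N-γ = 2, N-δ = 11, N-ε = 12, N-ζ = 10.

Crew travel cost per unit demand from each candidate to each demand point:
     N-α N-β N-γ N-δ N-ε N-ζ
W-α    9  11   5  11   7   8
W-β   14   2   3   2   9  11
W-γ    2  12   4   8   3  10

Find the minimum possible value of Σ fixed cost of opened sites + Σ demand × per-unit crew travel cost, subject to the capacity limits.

Open {W-α, W-β, W-γ}; cheapest assignment that respects the capacities:
  W-α (cap 25, load 22): N-ε, N-ζ — cost 12×7 + 10×8 = 164
  W-β (cap 16, load 15): N-β, N-γ, N-δ — cost 2×2 + 2×3 + 11×2 = 32
  W-γ (cap 12, load 12): N-α — cost 12×2 = 24
  Shipping 220, fixed 390 → total 610.
  Any other capacity-feasible assignment to {W-α, W-β, W-γ} ships for at least 220.
Total demand is 49 and no other set of sites has combined capacity ≥ 49, so {W-α, W-β, W-γ} is the only feasible choice of open sites. Minimum: 610.

610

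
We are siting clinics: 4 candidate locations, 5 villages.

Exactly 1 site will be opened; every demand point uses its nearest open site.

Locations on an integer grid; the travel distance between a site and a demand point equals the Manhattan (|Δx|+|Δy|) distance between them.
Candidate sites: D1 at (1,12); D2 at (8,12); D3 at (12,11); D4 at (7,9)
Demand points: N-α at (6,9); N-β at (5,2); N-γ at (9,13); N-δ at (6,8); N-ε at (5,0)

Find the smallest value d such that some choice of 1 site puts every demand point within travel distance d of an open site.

11

Open {D4}.
  Farthest demand point is N-ε at travel distance 11 (to D4); all others are ≤ 11.
With {D2} the worst case is 15.
With {D1} the worst case is 16.
No size-1 selection achieves below 11.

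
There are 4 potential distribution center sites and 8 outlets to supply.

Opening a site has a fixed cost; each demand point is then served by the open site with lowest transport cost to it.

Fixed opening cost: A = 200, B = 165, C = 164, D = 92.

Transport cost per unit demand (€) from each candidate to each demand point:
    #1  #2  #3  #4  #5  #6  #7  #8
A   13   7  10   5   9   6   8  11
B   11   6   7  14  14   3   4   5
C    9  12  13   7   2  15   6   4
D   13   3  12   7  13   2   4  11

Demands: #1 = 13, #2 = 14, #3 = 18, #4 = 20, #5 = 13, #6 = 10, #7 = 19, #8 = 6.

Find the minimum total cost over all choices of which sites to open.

917

Open {C, D}: assign each demand point to its cheapest open site.
  #1→C 13×9=117, #2→D 14×3=42, #3→D 18×12=216, #4→C 20×7=140, #5→C 13×2=26, #6→D 10×2=20, #7→D 19×4=76, #8→C 6×4=24
  transport cost 661, fixed 256 → total 917.
Compare {B, C}: transport cost 623 + fixed 329 = 952.
Compare {D}: transport cost 898 + fixed 92 = 990.
Compare {B, C, D}: transport cost 571 + fixed 421 = 992.
All other subsets cost ≥ 952. Minimum total cost: 917.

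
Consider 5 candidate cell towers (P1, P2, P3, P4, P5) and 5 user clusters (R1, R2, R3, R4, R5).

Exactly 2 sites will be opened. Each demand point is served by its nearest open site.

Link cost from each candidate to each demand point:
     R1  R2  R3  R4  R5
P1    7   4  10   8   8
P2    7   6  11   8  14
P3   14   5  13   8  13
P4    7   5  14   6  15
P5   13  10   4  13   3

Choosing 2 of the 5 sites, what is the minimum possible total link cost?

25

Open {P4, P5}.
  R1→P4 7, R2→P4 5, R3→P5 4, R4→P4 6, R5→P5 3  ⇒ total 25.
Compare {P1, P5}: total 26.
Compare {P2, P5}: total 28.
No size-2 selection does better; minimum is 25.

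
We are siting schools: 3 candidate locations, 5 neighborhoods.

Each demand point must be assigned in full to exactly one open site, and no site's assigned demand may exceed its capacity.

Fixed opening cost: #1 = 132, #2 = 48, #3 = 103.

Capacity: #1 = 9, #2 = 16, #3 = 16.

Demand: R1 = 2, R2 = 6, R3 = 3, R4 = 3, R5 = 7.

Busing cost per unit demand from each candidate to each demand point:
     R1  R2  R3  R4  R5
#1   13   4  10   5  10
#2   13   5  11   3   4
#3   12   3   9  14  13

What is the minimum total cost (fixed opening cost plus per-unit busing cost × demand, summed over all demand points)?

257

Open {#2, #3}; cheapest assignment that respects the capacities:
  #2 (cap 16, load 10): R4, R5 — cost 3×3 + 7×4 = 37
  #3 (cap 16, load 11): R1, R2, R3 — cost 2×12 + 6×3 + 3×9 = 69
  Shipping 106, fixed 151 → total 257.
  Any other capacity-feasible assignment to {#2, #3} ships for at least 106.
Compare {#1, #2}: its best feasible assignment gives total 297.
Compare {#1, #2, #3}: its best feasible assignment gives total 389.
Every other set of open sites that can feasibly serve all demand totals ≥ 297 even under its best assignment. Minimum: 257.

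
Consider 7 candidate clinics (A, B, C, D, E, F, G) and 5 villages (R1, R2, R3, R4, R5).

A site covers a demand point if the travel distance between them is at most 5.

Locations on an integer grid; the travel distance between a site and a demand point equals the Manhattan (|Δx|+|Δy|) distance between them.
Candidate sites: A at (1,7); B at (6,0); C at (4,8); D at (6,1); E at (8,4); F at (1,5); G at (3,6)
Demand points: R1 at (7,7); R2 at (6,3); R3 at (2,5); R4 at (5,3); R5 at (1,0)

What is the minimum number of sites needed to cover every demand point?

Coverage sets (demand points within 5 of each site):
  A: {R3}
  B: {R2, R4, R5}
  C: {R1, R3}
  D: {R2, R4}
  E: {R1, R2, R4}
  F: {R3, R5}
  G: {R1, R3, R4}
No single site covers all 5 demand points.
But {B, C} covers everything, so the minimum is 2.

2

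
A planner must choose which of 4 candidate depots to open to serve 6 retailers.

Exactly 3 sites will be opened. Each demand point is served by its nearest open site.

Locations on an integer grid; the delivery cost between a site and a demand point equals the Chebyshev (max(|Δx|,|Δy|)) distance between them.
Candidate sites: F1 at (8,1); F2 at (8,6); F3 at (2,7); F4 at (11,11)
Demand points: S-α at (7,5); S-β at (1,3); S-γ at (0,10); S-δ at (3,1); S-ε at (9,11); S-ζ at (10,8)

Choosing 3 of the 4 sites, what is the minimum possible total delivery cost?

Open {F2, F3, F4}.
  S-α→F2 1, S-β→F3 4, S-γ→F3 3, S-δ→F2 5, S-ε→F4 2, S-ζ→F2 2  ⇒ total 17.
Compare {F1, F2, F3}: total 20.
Compare {F1, F3, F4}: total 21.
No size-3 selection does better; minimum is 17.

17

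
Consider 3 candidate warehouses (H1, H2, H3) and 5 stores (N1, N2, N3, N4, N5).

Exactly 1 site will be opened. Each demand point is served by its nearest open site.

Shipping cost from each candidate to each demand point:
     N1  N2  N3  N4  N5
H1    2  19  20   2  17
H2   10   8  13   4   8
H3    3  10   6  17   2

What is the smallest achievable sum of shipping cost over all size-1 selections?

38

Open {H3}.
  N1→H3 3, N2→H3 10, N3→H3 6, N4→H3 17, N5→H3 2  ⇒ total 38.
Compare {H2}: total 43.
Compare {H1}: total 60.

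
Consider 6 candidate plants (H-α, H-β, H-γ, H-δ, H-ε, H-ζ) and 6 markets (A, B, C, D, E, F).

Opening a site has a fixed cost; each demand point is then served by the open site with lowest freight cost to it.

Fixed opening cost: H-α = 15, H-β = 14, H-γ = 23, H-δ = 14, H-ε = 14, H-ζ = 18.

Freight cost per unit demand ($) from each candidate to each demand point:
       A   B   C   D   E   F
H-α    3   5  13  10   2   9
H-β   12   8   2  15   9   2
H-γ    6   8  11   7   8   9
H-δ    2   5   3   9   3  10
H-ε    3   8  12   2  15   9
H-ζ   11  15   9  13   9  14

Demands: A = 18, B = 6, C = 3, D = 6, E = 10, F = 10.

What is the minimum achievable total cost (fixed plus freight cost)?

Open {H-β, H-δ, H-ε}: assign each demand point to its cheapest open site.
  A→H-δ 18×2=36, B→H-δ 6×5=30, C→H-β 3×2=6, D→H-ε 6×2=12, E→H-δ 10×3=30, F→H-β 10×2=20
  freight cost 134, fixed 42 → total 176.
Compare {H-α, H-β, H-δ, H-ε}: freight cost 124 + fixed 57 = 181.
Compare {H-α, H-β, H-ε}: freight cost 142 + fixed 43 = 185.
Compare {H-β, H-δ, H-ε, H-ζ}: freight cost 134 + fixed 60 = 194.
All other subsets cost ≥ 181. Minimum total cost: 176.

176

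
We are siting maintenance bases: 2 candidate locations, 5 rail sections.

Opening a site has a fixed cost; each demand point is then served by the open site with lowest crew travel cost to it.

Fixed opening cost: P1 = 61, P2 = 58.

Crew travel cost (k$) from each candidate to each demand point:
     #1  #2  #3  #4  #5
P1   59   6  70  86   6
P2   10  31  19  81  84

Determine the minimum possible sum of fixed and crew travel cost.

Open {P1, P2}: assign each demand point to its cheapest open site.
  #1→P2 10, #2→P1 6, #3→P2 19, #4→P2 81, #5→P1 6
  crew travel cost 122, fixed 119 → total 241.
Compare {P2}: crew travel cost 225 + fixed 58 = 283.
Compare {P1}: crew travel cost 227 + fixed 61 = 288.

241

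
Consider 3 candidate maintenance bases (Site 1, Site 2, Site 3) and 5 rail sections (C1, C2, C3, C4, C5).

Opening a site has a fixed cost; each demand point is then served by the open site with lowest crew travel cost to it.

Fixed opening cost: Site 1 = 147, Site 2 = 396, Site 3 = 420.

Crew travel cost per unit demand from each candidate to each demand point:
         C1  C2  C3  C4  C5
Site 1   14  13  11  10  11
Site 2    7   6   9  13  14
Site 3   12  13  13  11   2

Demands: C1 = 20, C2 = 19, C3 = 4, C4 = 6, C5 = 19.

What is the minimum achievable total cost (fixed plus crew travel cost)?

987

Open {Site 1}: assign each demand point to its cheapest open site.
  C1→Site 1 20×14=280, C2→Site 1 19×13=247, C3→Site 1 4×11=44, C4→Site 1 6×10=60, C5→Site 1 19×11=209
  crew travel cost 840, fixed 147 → total 987.
Compare {Site 2}: crew travel cost 634 + fixed 396 = 1030.
Compare {Site 3}: crew travel cost 643 + fixed 420 = 1063.
Compare {Site 1, Site 2}: crew travel cost 559 + fixed 543 = 1102.
All other subsets cost ≥ 1030. Minimum total cost: 987.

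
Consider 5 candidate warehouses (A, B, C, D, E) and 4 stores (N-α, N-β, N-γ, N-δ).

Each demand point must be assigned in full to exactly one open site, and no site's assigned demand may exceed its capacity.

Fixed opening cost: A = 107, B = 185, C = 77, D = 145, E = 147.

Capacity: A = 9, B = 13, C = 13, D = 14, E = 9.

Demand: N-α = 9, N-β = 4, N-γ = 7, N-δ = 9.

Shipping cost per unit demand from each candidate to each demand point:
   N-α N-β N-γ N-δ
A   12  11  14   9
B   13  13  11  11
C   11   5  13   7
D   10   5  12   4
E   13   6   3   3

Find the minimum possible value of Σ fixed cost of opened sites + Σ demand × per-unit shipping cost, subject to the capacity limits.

Open {A, C, E}; cheapest assignment that respects the capacities:
  A (cap 9, load 9): N-α — cost 9×12 = 108
  C (cap 13, load 13): N-β, N-δ — cost 4×5 + 9×7 = 83
  E (cap 9, load 7): N-γ — cost 7×3 = 21
  Shipping 212, fixed 331 → total 543.
  Any other capacity-feasible assignment to {A, C, E} ships for at least 212.
Compare {C, D, E}: its best feasible assignment gives total 545.
Compare {A, C, D}: its best feasible assignment gives total 582.
Every other set of open sites that can feasibly serve all demand totals ≥ 545 even under its best assignment. Minimum: 543.

543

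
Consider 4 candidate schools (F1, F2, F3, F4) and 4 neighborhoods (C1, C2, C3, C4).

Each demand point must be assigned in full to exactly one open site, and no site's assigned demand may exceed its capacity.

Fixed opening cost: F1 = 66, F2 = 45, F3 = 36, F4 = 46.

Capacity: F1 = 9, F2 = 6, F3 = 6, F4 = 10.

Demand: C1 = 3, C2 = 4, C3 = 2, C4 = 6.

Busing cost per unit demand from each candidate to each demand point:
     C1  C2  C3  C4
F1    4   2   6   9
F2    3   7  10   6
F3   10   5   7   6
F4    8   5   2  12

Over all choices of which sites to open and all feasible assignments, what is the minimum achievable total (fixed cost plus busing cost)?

Open {F3, F4}; cheapest assignment that respects the capacities:
  F3 (cap 6, load 6): C4 — cost 6×6 = 36
  F4 (cap 10, load 9): C1, C2, C3 — cost 3×8 + 4×5 + 2×2 = 48
  Shipping 84, fixed 82 → total 166.
  Any other capacity-feasible assignment to {F3, F4} ships for at least 84.
Compare {F1, F3}: its best feasible assignment gives total 170.
Compare {F2, F4}: its best feasible assignment gives total 175.
Every other set of open sites that can feasibly serve all demand totals ≥ 170 even under its best assignment. Minimum: 166.

166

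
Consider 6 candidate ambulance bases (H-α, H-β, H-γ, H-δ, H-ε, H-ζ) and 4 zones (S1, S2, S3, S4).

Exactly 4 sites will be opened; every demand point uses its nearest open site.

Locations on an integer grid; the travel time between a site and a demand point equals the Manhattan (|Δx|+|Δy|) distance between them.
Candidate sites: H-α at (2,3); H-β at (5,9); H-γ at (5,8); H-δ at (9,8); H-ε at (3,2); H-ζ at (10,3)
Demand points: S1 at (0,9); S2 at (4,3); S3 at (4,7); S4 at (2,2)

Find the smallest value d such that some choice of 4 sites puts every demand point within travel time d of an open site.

5

Open {H-α, H-β, H-γ, H-δ}.
  Farthest demand point is S1 at travel time 5 (to H-β); all others are ≤ 5.
With {H-α, H-β, H-γ, H-ε} the worst case is 5.
With {H-α, H-β, H-γ, H-ζ} the worst case is 5.
No size-4 selection achieves below 5.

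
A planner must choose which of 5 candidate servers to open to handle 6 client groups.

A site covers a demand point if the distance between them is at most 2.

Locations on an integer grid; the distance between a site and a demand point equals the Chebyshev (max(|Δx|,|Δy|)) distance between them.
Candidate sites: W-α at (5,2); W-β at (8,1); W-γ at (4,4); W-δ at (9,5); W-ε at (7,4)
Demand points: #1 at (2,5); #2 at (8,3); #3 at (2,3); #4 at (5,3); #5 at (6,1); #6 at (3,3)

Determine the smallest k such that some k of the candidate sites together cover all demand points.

2

Coverage sets (demand points within 2 of each site):
  W-α: {#4, #5, #6}
  W-β: {#2, #5}
  W-γ: {#1, #3, #4, #6}
  W-δ: {#2}
  W-ε: {#2, #4}
No single site covers all 6 demand points.
But {W-β, W-γ} covers everything, so the minimum is 2.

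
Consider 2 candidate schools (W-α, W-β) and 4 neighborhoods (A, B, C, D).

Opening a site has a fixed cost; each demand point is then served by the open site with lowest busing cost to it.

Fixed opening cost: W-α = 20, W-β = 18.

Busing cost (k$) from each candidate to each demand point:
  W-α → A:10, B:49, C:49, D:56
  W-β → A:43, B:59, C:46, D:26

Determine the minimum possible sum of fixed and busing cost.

169

Open {W-α, W-β}: assign each demand point to its cheapest open site.
  A→W-α 10, B→W-α 49, C→W-β 46, D→W-β 26
  busing cost 131, fixed 38 → total 169.
Compare {W-α}: busing cost 164 + fixed 20 = 184.
Compare {W-β}: busing cost 174 + fixed 18 = 192.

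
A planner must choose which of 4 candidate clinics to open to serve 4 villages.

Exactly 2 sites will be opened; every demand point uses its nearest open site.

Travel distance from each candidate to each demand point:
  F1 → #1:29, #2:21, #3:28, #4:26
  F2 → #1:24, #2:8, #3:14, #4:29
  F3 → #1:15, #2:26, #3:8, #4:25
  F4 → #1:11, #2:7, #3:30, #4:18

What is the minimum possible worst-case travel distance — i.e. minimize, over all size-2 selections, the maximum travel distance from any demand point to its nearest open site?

18

Open {F2, F4}.
  Farthest demand point is #4 at travel distance 18 (to F4); all others are ≤ 18.
With {F3, F4} the worst case is 18.
With {F1, F3} the worst case is 25.
No size-2 selection achieves below 18.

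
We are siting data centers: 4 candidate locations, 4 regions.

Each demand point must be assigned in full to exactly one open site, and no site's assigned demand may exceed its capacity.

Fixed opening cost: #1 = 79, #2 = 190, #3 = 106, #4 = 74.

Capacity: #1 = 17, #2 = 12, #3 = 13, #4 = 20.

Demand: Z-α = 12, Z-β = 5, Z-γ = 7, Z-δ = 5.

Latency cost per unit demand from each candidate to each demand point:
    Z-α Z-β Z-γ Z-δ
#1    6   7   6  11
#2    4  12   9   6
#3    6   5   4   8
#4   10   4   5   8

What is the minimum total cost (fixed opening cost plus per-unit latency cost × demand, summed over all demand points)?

320

Open {#1, #4}; cheapest assignment that respects the capacities:
  #1 (cap 17, load 12): Z-α — cost 12×6 = 72
  #4 (cap 20, load 17): Z-β, Z-γ, Z-δ — cost 5×4 + 7×5 + 5×8 = 95
  Shipping 167, fixed 153 → total 320.
  Any other capacity-feasible assignment to {#1, #4} ships for at least 167.
Compare {#3, #4}: its best feasible assignment gives total 347.
Compare {#1, #3}: its best feasible assignment gives total 360.
Every other set of open sites that can feasibly serve all demand totals ≥ 347 even under its best assignment. Minimum: 320.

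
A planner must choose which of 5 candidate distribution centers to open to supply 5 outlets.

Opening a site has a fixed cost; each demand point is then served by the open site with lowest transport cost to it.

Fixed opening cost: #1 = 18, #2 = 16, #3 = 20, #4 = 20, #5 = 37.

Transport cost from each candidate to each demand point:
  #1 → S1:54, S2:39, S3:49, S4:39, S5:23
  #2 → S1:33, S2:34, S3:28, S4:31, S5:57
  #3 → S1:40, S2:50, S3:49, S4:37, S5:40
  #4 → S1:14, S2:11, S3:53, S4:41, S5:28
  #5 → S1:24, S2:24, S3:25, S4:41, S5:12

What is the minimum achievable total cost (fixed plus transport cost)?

148

Open {#2, #4}: assign each demand point to its cheapest open site.
  S1→#4 14, S2→#4 11, S3→#2 28, S4→#2 31, S5→#4 28
  transport cost 112, fixed 36 → total 148.
Compare {#4, #5}: transport cost 103 + fixed 57 = 160.
Compare {#1, #2, #4}: transport cost 107 + fixed 54 = 161.
Compare {#5}: transport cost 126 + fixed 37 = 163.
All other subsets cost ≥ 160. Minimum total cost: 148.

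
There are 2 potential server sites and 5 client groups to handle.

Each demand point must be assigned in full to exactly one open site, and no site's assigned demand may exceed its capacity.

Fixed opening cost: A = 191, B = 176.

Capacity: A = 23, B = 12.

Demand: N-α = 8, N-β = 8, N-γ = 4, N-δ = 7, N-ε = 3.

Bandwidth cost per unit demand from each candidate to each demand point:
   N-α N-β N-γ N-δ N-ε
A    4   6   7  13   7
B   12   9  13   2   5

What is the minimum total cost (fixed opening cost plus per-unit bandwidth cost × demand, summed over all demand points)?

Open {A, B}; cheapest assignment that respects the capacities:
  A (cap 23, load 20): N-α, N-β, N-γ — cost 8×4 + 8×6 + 4×7 = 108
  B (cap 12, load 10): N-δ, N-ε — cost 7×2 + 3×5 = 29
  Shipping 137, fixed 367 → total 504.
  Any other capacity-feasible assignment to {A, B} ships for at least 137.
Total demand is 30 and no other set of sites has combined capacity ≥ 30, so {A, B} is the only feasible choice of open sites. Minimum: 504.

504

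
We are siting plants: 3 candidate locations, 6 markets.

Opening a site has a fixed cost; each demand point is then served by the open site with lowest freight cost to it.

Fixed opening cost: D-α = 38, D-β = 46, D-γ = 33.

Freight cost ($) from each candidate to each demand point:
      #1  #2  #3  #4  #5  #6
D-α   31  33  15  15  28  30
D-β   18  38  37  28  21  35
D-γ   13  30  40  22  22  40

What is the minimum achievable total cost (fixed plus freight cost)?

190

Open {D-α}: assign each demand point to its cheapest open site.
  #1→D-α 31, #2→D-α 33, #3→D-α 15, #4→D-α 15, #5→D-α 28, #6→D-α 30
  freight cost 152, fixed 38 → total 190.
Compare {D-α, D-γ}: freight cost 125 + fixed 71 = 196.
Compare {D-γ}: freight cost 167 + fixed 33 = 200.
Compare {D-α, D-β}: freight cost 132 + fixed 84 = 216.
All other subsets cost ≥ 196. Minimum total cost: 190.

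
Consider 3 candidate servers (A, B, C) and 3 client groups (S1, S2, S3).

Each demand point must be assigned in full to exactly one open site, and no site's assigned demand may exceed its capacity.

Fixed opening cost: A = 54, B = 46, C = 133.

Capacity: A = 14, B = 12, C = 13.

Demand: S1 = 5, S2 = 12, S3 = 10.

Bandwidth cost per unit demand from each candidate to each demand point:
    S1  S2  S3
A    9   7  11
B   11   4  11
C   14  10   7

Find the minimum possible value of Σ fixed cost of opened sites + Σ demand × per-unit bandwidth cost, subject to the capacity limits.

Open {A, B, C}; cheapest assignment that respects the capacities:
  A (cap 14, load 5): S1 — cost 5×9 = 45
  B (cap 12, load 12): S2 — cost 12×4 = 48
  C (cap 13, load 10): S3 — cost 10×7 = 70
  Shipping 163, fixed 233 → total 396.
  Any other capacity-feasible assignment to {A, B, C} ships for at least 163.
Total demand is 27; every other set of sites either has combined capacity below 27 or cannot fit the demands without splitting one across sites, so {A, B, C} is the only feasible choice of open sites. Minimum: 396.

396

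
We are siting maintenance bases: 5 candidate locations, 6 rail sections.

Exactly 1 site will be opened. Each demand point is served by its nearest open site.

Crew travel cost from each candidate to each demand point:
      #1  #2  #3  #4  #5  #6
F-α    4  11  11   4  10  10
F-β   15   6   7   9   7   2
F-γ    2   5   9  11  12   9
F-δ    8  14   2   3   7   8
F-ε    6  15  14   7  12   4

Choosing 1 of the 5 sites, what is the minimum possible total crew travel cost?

Open {F-δ}.
  #1→F-δ 8, #2→F-δ 14, #3→F-δ 2, #4→F-δ 3, #5→F-δ 7, #6→F-δ 8  ⇒ total 42.
Compare {F-β}: total 46.
Compare {F-γ}: total 48.
No size-1 selection does better; minimum is 42.

42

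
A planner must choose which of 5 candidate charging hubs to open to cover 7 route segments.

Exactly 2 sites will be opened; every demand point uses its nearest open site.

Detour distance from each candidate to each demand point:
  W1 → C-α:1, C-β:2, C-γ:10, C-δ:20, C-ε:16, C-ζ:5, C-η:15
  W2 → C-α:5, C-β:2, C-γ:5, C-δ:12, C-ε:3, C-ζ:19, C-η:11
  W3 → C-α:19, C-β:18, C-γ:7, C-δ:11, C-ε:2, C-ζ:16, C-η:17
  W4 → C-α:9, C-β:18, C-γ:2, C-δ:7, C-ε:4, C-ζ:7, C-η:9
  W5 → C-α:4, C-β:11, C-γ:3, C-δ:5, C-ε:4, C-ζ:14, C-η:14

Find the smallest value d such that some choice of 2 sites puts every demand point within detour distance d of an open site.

Open {W1, W4}.
  Farthest demand point is C-η at detour distance 9 (to W4); all others are ≤ 9.
With {W2, W4} the worst case is 9.
With {W4, W5} the worst case is 11.
No size-2 selection achieves below 9.

9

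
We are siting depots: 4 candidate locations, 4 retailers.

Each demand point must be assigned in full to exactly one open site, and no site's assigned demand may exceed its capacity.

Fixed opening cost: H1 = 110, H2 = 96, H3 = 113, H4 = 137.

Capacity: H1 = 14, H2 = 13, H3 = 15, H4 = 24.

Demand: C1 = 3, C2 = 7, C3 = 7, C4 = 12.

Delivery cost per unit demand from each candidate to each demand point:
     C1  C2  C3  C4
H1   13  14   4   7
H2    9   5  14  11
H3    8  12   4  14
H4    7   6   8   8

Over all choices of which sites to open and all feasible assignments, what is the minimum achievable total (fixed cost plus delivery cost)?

Open {H1, H4}; cheapest assignment that respects the capacities:
  H1 (cap 14, load 7): C3 — cost 7×4 = 28
  H4 (cap 24, load 22): C1, C2, C4 — cost 3×7 + 7×6 + 12×8 = 159
  Shipping 187, fixed 247 → total 434.
  Any other capacity-feasible assignment to {H1, H4} ships for at least 187.
Compare {H3, H4}: its best feasible assignment gives total 437.
Compare {H2, H4}: its best feasible assignment gives total 441.
Every other set of open sites that can feasibly serve all demand totals ≥ 437 even under its best assignment. Minimum: 434.

434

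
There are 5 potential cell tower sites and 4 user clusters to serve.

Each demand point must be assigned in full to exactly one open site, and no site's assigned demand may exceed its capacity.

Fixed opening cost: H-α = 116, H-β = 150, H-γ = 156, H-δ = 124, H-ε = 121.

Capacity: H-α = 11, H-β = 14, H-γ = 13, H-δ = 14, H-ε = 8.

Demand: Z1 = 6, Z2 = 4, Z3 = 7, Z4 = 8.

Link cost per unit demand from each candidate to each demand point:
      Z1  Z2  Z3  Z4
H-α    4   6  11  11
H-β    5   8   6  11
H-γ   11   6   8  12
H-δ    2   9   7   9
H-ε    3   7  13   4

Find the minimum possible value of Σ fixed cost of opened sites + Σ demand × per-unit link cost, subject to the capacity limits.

Open {H-α, H-δ}; cheapest assignment that respects the capacities:
  H-α (cap 11, load 11): Z2, Z3 — cost 4×6 + 7×11 = 101
  H-δ (cap 14, load 14): Z1, Z4 — cost 6×2 + 8×9 = 84
  Shipping 185, fixed 240 → total 425.
  Any other capacity-feasible assignment to {H-α, H-δ} ships for at least 185.
Compare {H-β, H-δ}: its best feasible assignment gives total 432.
Compare {H-γ, H-δ}: its best feasible assignment gives total 444.
Every other set of open sites that can feasibly serve all demand totals ≥ 432 even under its best assignment. Minimum: 425.

425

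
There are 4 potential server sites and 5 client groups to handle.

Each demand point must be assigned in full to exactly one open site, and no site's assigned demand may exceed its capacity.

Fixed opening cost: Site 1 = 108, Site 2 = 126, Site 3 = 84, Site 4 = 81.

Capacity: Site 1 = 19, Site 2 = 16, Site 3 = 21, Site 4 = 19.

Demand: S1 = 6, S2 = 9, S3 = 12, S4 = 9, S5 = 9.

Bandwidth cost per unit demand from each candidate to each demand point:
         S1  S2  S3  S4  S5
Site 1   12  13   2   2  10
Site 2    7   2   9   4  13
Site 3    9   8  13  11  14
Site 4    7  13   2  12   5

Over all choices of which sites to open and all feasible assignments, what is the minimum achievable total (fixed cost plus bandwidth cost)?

Open {Site 1, Site 2, Site 4}; cheapest assignment that respects the capacities:
  Site 1 (cap 19, load 18): S4, S5 — cost 9×2 + 9×10 = 108
  Site 2 (cap 16, load 15): S1, S2 — cost 6×7 + 9×2 = 60
  Site 4 (cap 19, load 12): S3 — cost 12×2 = 24
  Shipping 192, fixed 315 → total 507.
  Any other capacity-feasible assignment to {Site 1, Site 2, Site 4} ships for at least 192.
Compare {Site 1, Site 3, Site 4}: its best feasible assignment gives total 519.
Compare {Site 2, Site 3, Site 4}: its best feasible assignment gives total 591.
Every other set of open sites that can feasibly serve all demand totals ≥ 519 even under its best assignment. Minimum: 507.

507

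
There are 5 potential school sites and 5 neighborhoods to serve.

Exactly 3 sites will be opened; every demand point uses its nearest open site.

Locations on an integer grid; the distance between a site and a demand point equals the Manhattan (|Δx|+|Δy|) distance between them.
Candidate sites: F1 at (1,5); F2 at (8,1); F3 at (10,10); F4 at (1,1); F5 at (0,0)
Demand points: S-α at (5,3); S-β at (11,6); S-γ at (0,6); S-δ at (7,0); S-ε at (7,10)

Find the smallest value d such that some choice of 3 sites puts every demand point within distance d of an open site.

5

Open {F1, F2, F3}.
  Farthest demand point is S-α at distance 5 (to F2); all others are ≤ 5.
With {F2, F3, F4} the worst case is 6.
With {F2, F3, F5} the worst case is 6.
No size-3 selection achieves below 5.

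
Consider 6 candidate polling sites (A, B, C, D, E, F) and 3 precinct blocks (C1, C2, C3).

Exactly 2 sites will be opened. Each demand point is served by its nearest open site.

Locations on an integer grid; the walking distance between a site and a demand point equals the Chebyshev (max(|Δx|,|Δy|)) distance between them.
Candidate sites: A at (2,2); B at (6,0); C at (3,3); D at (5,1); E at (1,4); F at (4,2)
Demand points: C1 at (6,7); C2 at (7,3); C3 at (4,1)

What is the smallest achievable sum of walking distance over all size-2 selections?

7

Open {C, D}.
  C1→C 4, C2→D 2, C3→D 1  ⇒ total 7.
Compare {A, D}: total 8.
Compare {C, F}: total 8.
No size-2 selection does better; minimum is 7.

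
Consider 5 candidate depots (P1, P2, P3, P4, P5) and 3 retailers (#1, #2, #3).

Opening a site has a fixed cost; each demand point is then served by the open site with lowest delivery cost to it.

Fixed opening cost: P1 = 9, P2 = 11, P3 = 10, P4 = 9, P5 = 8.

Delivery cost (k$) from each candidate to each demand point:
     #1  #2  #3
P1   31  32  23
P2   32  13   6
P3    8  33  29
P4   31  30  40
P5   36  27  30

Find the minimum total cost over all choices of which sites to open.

Open {P2, P3}: assign each demand point to its cheapest open site.
  #1→P3 8, #2→P2 13, #3→P2 6
  delivery cost 27, fixed 21 → total 48.
Compare {P2, P3, P5}: delivery cost 27 + fixed 29 = 56.
Compare {P1, P2, P3}: delivery cost 27 + fixed 30 = 57.
Compare {P2, P3, P4}: delivery cost 27 + fixed 30 = 57.
All other subsets cost ≥ 56. Minimum total cost: 48.

48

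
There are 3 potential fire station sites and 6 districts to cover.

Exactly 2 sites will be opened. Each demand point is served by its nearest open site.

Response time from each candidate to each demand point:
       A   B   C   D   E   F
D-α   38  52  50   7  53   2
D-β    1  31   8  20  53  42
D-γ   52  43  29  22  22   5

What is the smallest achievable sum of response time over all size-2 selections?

Open {D-β, D-γ}.
  A→D-β 1, B→D-β 31, C→D-β 8, D→D-β 20, E→D-γ 22, F→D-γ 5  ⇒ total 87.
Compare {D-α, D-β}: total 102.
Compare {D-α, D-γ}: total 141.

87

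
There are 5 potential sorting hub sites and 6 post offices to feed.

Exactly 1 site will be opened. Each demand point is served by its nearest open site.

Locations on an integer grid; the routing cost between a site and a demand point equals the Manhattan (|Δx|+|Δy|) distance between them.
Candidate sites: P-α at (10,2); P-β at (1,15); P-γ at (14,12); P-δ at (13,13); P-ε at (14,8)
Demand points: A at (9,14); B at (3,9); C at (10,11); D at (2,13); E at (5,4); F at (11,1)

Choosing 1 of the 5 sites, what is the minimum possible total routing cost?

64

Open {P-α}.
  A→P-α 13, B→P-α 14, C→P-α 9, D→P-α 19, E→P-α 7, F→P-α 2  ⇒ total 64.
Compare {P-δ}: total 66.
Compare {P-γ}: total 70.
No size-1 selection does better; minimum is 64.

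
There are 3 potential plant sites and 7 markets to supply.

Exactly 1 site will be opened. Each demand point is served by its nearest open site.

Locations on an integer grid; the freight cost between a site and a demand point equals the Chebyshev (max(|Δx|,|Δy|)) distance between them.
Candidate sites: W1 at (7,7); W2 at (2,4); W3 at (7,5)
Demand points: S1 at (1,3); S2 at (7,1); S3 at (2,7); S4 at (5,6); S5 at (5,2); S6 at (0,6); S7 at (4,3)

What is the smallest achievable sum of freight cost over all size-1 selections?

Open {W2}.
  S1→W2 1, S2→W2 5, S3→W2 3, S4→W2 3, S5→W2 3, S6→W2 2, S7→W2 2  ⇒ total 19.
Compare {W3}: total 30.
Compare {W1}: total 35.

19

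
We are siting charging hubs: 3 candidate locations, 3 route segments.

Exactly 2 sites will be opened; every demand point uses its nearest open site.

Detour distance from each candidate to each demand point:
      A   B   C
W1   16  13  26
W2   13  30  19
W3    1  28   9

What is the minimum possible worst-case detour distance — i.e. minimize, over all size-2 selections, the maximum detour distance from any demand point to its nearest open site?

Open {W1, W3}.
  Farthest demand point is B at detour distance 13 (to W1); all others are ≤ 13.
With {W1, W2} the worst case is 19.
With {W2, W3} the worst case is 28.
No size-2 selection achieves below 13.

13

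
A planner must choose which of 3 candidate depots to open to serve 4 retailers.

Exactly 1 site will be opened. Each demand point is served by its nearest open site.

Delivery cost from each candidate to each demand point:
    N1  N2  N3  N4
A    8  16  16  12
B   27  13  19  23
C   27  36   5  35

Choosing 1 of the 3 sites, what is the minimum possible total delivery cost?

52

Open {A}.
  N1→A 8, N2→A 16, N3→A 16, N4→A 12  ⇒ total 52.
Compare {B}: total 82.
Compare {C}: total 103.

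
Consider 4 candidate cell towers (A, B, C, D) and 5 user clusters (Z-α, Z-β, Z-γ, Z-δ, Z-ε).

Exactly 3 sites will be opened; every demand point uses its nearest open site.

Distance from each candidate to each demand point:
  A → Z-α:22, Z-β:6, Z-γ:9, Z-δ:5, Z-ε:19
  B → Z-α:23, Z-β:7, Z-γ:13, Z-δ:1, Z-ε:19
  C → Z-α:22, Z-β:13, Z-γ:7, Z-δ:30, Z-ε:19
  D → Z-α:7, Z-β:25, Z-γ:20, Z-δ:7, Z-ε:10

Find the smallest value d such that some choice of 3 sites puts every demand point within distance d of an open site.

10

Open {A, B, D}.
  Farthest demand point is Z-ε at distance 10 (to D); all others are ≤ 10.
With {A, C, D} the worst case is 10.
With {B, C, D} the worst case is 10.
No size-3 selection achieves below 10.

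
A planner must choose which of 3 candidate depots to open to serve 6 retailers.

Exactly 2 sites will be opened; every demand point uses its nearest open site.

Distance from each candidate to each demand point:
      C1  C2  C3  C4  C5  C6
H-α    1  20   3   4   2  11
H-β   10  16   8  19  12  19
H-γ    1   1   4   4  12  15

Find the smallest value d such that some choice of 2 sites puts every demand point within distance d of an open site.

Open {H-α, H-γ}.
  Farthest demand point is C6 at distance 11 (to H-α); all others are ≤ 11.
With {H-β, H-γ} the worst case is 15.
With {H-α, H-β} the worst case is 16.
No size-2 selection achieves below 11.

11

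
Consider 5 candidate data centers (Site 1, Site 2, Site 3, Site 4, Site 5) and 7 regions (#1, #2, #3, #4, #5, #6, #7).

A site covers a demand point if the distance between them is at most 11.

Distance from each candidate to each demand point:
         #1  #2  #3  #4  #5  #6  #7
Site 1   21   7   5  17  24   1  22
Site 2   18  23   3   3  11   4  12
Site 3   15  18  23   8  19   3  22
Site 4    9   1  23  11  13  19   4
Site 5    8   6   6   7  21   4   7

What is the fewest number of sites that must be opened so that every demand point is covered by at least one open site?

Coverage sets (demand points within 11 of each site):
  Site 1: {#2, #3, #6}
  Site 2: {#3, #4, #5, #6}
  Site 3: {#4, #6}
  Site 4: {#1, #2, #4, #7}
  Site 5: {#1, #2, #3, #4, #6, #7}
No single site covers all 7 demand points.
But {Site 2, Site 4} covers everything, so the minimum is 2.

2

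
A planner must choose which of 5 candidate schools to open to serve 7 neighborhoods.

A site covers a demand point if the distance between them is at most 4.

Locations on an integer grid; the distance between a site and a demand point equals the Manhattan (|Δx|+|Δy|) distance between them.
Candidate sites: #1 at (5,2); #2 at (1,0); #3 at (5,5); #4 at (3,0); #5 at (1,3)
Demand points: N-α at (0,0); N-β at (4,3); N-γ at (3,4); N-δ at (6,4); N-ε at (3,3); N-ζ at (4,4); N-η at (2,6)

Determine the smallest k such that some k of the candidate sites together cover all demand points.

2

Coverage sets (demand points within 4 of each site):
  #1: {N-β, N-γ, N-δ, N-ε, N-ζ}
  #2: {N-α}
  #3: {N-β, N-γ, N-δ, N-ε, N-ζ, N-η}
  #4: {N-α, N-β, N-γ, N-ε}
  #5: {N-α, N-β, N-γ, N-ε, N-ζ, N-η}
No single site covers all 7 demand points.
But {#1, #5} covers everything, so the minimum is 2.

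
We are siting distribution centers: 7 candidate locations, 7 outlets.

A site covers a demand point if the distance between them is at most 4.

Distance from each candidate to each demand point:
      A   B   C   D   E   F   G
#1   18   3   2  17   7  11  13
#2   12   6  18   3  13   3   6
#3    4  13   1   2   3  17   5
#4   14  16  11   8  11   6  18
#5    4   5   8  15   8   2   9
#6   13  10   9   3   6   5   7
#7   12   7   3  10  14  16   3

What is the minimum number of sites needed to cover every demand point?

Coverage sets (demand points within 4 of each site):
  #1: {B, C}
  #2: {D, F}
  #3: {A, C, D, E}
  #4: {}
  #5: {A, F}
  #6: {D}
  #7: {C, G}
No 3 sites suffice: every size-3 union leaves at least one demand point uncovered.
But {#1, #2, #3, #7} covers everything, so the minimum is 4.

4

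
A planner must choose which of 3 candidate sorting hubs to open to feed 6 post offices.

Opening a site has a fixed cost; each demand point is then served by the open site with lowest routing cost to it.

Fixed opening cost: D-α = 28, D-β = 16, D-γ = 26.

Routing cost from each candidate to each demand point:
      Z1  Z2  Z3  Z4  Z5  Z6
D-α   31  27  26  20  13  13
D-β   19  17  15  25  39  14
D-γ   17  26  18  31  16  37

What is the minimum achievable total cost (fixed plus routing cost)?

141

Open {D-α, D-β}: assign each demand point to its cheapest open site.
  Z1→D-β 19, Z2→D-β 17, Z3→D-β 15, Z4→D-α 20, Z5→D-α 13, Z6→D-α 13
  routing cost 97, fixed 44 → total 141.
Compare {D-β}: routing cost 129 + fixed 16 = 145.
Compare {D-β, D-γ}: routing cost 104 + fixed 42 = 146.
Compare {D-α}: routing cost 130 + fixed 28 = 158.
All other subsets cost ≥ 145. Minimum total cost: 141.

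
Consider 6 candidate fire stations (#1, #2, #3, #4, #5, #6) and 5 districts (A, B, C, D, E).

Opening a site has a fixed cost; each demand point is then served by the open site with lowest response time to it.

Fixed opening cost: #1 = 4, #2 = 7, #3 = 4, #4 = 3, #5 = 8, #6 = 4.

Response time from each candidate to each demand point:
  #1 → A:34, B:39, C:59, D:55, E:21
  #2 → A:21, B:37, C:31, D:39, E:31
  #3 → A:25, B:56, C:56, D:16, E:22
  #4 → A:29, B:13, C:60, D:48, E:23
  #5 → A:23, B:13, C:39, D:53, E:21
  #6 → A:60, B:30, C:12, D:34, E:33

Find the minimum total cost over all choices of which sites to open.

Open {#3, #4, #6}: assign each demand point to its cheapest open site.
  A→#3 25, B→#4 13, C→#6 12, D→#3 16, E→#3 22
  response time 88, fixed 11 → total 99.
Compare {#3, #5, #6}: response time 85 + fixed 16 = 101.
Compare {#1, #3, #4, #6}: response time 87 + fixed 15 = 102.
Compare {#2, #3, #4, #6}: response time 84 + fixed 18 = 102.
All other subsets cost ≥ 101. Minimum total cost: 99.

99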